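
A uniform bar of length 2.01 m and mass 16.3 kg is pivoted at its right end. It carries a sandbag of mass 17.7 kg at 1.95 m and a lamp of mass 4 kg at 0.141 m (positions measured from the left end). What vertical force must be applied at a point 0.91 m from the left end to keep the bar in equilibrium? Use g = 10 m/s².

F ≈ 227 N

About the right end:
Beam weight: 16.3 × 10 = 163 N down at 1.005 m → arm 1.005 m, τ = 163 × 1.005 = 163.8 N·m counterclockwise.
Sandbag: 17.7 × 10 = 177 N down at 1.95 m → arm 0.06 m, τ = 177 × 0.06 = 10.62 N·m counterclockwise.
Lamp: 4 × 10 = 40 N down at 0.141 m → arm 1.869 m, τ = 40 × 1.869 = 74.76 N·m counterclockwise.
Net moment of the loads = 249.2 N·m counterclockwise.
The upward force F acts at a point 0.91 m from the left end, arm 1.1 m, giving F × 1.1 clockwise.
Στ = 0 ⇒ F × 1.1 = 249.2 ⇒ F = 249.2 / 1.1 = 227 N.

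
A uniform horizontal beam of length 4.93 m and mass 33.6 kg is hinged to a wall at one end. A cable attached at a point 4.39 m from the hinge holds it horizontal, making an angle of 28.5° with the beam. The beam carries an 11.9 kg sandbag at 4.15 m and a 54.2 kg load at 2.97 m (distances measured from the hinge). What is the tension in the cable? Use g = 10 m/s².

Choose the hinge as the axis so the unknown hinge reaction has zero arm there.
Beam weight: 33.6 × 10 = 336 N down at 2.465 m → arm 2.465 m, τ = 336 × 2.465 = 828.2 N·m clockwise.
Sandbag: 11.9 × 10 = 119 N down at 4.15 m → arm 4.15 m, τ = 119 × 4.15 = 493.9 N·m clockwise.
Load: 54.2 × 10 = 542 N down at 2.97 m → arm 2.97 m, τ = 542 × 2.97 = 1610 N·m clockwise.
Total clockwise load moment = 2932 N·m.
The cable tension T acts at 4.39 m; only its component perpendicular to the beam, T sinθ, produces torque. sin 28.5° = 0.4772.
Setting net torque to zero: T × 4.39 × 0.4772 = 2932 → T = 2932 / 2.095 = 1400 N.

T ≈ 1400 N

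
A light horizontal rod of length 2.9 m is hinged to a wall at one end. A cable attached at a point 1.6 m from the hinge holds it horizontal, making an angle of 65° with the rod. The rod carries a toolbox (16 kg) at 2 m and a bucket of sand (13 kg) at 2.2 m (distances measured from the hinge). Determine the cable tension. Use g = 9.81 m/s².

T ≈ 410 N

Taking torques about the hinge:
Toolbox: 16 × 9.81 = 157 N down at 2 m → arm 2 m, τ = 157 × 2 = 314 N·m clockwise.
Bucket of sand: 13 × 9.81 = 127.5 N down at 2.2 m → arm 2.2 m, τ = 127.5 × 2.2 = 280.5 N·m clockwise.
Total clockwise load moment = 594.5 N·m.
The cable tension T acts at 1.6 m; only its component perpendicular to the rod, T sinθ, produces torque. sin 65° = 0.9063.
Setting net torque to zero: T × 1.6 × 0.9063 = 594.5 → T = 594.5 / 1.45 = 410 N.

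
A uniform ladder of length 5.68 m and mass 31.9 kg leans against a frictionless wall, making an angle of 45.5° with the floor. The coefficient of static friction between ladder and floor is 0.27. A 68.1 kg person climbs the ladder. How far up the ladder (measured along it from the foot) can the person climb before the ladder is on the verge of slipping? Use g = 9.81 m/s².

d ≈ 0.961 m

Sum moments about the foot of the ladder (the floor normal and friction both act there and drop out).
Ladder weight 31.9×9.81 = 312.9 N acts at 2.84 m along the ladder; its horizontal arm is 2.84·cos45.5° = 1.991 m → τ = 623 N·m clockwise.
Person weight 68.1×9.81 = 668.1 N at distance d → arm d·cos45.5° → τ = 668.1·d·0.7009 clockwise.
Wall normal N at the top has arm L sinθ = 4.051 m counterclockwise, so Στ = 0 gives N·4.051 = 623 + 468.3·d.
ΣFy = 0 ⇒ N_floor = 981 N, so the maximum friction is μ_s·N_floor = 0.27×981 = 264.9 N. ΣFx = 0 ⇒ N_wall = f, so at the slipping point N = 264.9 N.
Substituting: 264.9×4.051 = 623 + 468.3·d ⇒ d = (1073 − 623) / 468.3 = 0.961 m.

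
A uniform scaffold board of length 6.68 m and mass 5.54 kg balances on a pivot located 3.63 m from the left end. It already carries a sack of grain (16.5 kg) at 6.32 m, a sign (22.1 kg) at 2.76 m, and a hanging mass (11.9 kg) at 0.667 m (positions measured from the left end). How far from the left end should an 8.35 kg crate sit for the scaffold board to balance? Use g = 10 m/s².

x ≈ 5.03 m from the left end

Take moments about the pivot (at 3.63 m from the left end).
Beam weight: 5.54 × 10 = 55.4 N down at 3.34 m → arm 0.29 m, τ = 55.4 × 0.29 = 16.07 N·m counterclockwise.
Sack of grain: 16.5 × 10 = 165 N down at 6.32 m → arm 2.69 m, τ = 165 × 2.69 = 443.8 N·m clockwise.
Sign: 22.1 × 10 = 221 N down at 2.76 m → arm 0.87 m, τ = 221 × 0.87 = 192.3 N·m counterclockwise.
Hanging mass: 11.9 × 10 = 119 N down at 0.667 m → arm 2.963 m, τ = 119 × 2.963 = 352.6 N·m counterclockwise.
Net moment of existing loads = 117.2 N·m counterclockwise.
The crate weighs 8.35 × 10 = 83.5 N and must supply an equal clockwise moment, so its lever arm about the pivot is 117.2 / 83.5 = 1.4 m.
That puts it at 3.63 + 1.4 = 5.03 m from the left end.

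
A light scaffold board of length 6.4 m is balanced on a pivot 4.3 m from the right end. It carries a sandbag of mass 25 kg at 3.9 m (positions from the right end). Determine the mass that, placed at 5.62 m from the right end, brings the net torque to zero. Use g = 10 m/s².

m ≈ 7.58 kg

Taking torques about the pivot (at 4.3 m from the right end):
Sandbag: 25 × 10 = 250 N down at 3.9 m → arm 0.4 m, τ = 250 × 0.4 = 100 N·m clockwise.
Net moment of known loads = 100 N·m clockwise.
An unknown mass m at 5.62 m has arm 1.32 m; its moment is m·g·1.32 counterclockwise.
For rotational equilibrium, m × 10 × 1.32 = 100, so m = 100 / (10 × 1.32) = 7.58 kg.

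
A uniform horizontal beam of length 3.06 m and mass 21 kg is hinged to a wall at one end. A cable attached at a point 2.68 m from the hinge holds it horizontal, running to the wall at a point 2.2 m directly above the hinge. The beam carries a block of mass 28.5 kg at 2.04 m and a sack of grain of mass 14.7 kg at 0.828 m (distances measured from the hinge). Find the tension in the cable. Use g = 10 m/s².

Take moments about the hinge.
Beam weight: 21 × 10 = 210 N down at 1.53 m → arm 1.53 m, τ = 210 × 1.53 = 321.3 N·m clockwise.
Block: 28.5 × 10 = 285 N down at 2.04 m → arm 2.04 m, τ = 285 × 2.04 = 581.4 N·m clockwise.
Sack of grain: 14.7 × 10 = 147 N down at 0.828 m → arm 0.828 m, τ = 147 × 0.828 = 121.7 N·m clockwise.
Total clockwise load moment = 1024 N·m.
The cable tension T acts at 2.68 m; only its component perpendicular to the beam, T sinθ, produces torque. sinθ = h/√(h²+d²) = 2.2/√(2.2²+2.68²) = 0.6345.
Balancing moments: T × 2.68 × 0.6345 = 1024, giving T = 1024 / 1.7 = 602 N.

T ≈ 602 N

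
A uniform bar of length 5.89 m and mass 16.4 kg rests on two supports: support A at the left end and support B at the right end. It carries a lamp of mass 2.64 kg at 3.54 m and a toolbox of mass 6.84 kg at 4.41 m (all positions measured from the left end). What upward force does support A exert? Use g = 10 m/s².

R_A ≈ 110 N

Take moments about support B.
Beam weight: 16.4 × 10 = 164 N down at 2.945 m → arm 2.945 m, τ = 164 × 2.945 = 483 N·m counterclockwise.
Lamp: 2.64 × 10 = 26.4 N down at 3.54 m → arm 2.35 m, τ = 26.4 × 2.35 = 62.04 N·m counterclockwise.
Toolbox: 6.84 × 10 = 68.4 N down at 4.41 m → arm 1.48 m, τ = 68.4 × 1.48 = 101.2 N·m counterclockwise.
Net load moment about support B = 646.2 N·m counterclockwise.
Reaction R at support A is upward at 0 m, arm 5.89 m → moment R × 5.89 clockwise.
Balancing moments: R × 5.89 = 646.2, giving R = 110 N.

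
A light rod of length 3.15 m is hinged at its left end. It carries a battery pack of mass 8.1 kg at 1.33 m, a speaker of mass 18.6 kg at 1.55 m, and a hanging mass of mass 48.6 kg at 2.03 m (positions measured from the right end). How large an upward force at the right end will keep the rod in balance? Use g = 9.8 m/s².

F ≈ 308 N

Taking torques about the left end:
Battery pack: 8.1 × 9.8 = 79.38 N down at 1.33 m → arm 1.82 m, τ = 79.38 × 1.82 = 144.5 N·m clockwise.
Speaker: 18.6 × 9.8 = 182.3 N down at 1.55 m → arm 1.6 m, τ = 182.3 × 1.6 = 291.7 N·m clockwise.
Hanging mass: 48.6 × 9.8 = 476.3 N down at 2.03 m → arm 1.12 m, τ = 476.3 × 1.12 = 533.5 N·m clockwise.
Net moment of the loads = 969.7 N·m clockwise.
The upward force F acts at the right end, arm 3.15 m, giving F × 3.15 counterclockwise.
For rotational equilibrium, F × 3.15 = 969.7, so F = 969.7 / 3.15 = 308 N.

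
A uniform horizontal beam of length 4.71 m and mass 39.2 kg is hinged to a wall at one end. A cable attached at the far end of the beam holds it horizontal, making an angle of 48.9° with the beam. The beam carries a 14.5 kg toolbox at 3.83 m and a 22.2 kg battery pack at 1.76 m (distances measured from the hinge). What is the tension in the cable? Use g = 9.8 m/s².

Choose the hinge as the axis so the unknown hinge reaction has zero arm there.
Beam weight: 39.2 × 9.8 = 384.2 N down at 2.355 m → arm 2.355 m, τ = 384.2 × 2.355 = 904.8 N·m clockwise.
Toolbox: 14.5 × 9.8 = 142.1 N down at 3.83 m → arm 3.83 m, τ = 142.1 × 3.83 = 544.2 N·m clockwise.
Battery pack: 22.2 × 9.8 = 217.6 N down at 1.76 m → arm 1.76 m, τ = 217.6 × 1.76 = 383 N·m clockwise.
Total clockwise load moment = 1832 N·m.
The cable tension T acts at 4.71 m; only its component perpendicular to the beam, T sinθ, produces torque. sin 48.9° = 0.7536.
For rotational equilibrium, T × 4.71 × 0.7536 = 1832, so T = 1832 / 3.549 = 516 N.

T ≈ 516 N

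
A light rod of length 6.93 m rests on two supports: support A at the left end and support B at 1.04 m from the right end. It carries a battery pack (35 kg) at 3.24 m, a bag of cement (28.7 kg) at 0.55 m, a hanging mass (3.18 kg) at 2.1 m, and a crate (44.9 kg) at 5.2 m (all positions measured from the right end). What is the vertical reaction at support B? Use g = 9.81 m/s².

R_B ≈ 675 N

Sum moments about support A (its reaction then has zero moment arm).
Battery pack: 35 × 9.81 = 343.4 N down at 3.24 m → arm 3.69 m, τ = 343.4 × 3.69 = 1267 N·m clockwise.
Bag of cement: 28.7 × 9.81 = 281.5 N down at 0.55 m → arm 6.38 m, τ = 281.5 × 6.38 = 1796 N·m clockwise.
Hanging mass: 3.18 × 9.81 = 31.2 N down at 2.1 m → arm 4.83 m, τ = 31.2 × 4.83 = 150.7 N·m clockwise.
Crate: 44.9 × 9.81 = 440.5 N down at 5.2 m → arm 1.73 m, τ = 440.5 × 1.73 = 762.1 N·m clockwise.
Net load moment about support A = 3976 N·m clockwise.
Reaction R at support B is upward at 1.04 m, arm 5.89 m → moment R × 5.89 counterclockwise.
Balancing moments: R × 5.89 = 3976, giving R = 675 N.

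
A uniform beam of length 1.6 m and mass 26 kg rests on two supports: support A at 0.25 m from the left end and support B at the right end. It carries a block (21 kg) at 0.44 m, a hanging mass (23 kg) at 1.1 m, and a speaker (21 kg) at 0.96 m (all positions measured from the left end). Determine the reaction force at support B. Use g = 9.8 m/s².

R_B ≈ 383 N

Take moments about support A.
Beam weight: 26 × 9.8 = 254.8 N down at 0.8 m → arm 0.55 m, τ = 254.8 × 0.55 = 140.1 N·m clockwise.
Block: 21 × 9.8 = 205.8 N down at 0.44 m → arm 0.19 m, τ = 205.8 × 0.19 = 39.1 N·m clockwise.
Hanging mass: 23 × 9.8 = 225.4 N down at 1.1 m → arm 0.85 m, τ = 225.4 × 0.85 = 191.6 N·m clockwise.
Speaker: 21 × 9.8 = 205.8 N down at 0.96 m → arm 0.71 m, τ = 205.8 × 0.71 = 146.1 N·m clockwise.
Net load moment about support A = 516.9 N·m clockwise.
Reaction R at support B is upward at 1.6 m, arm 1.35 m → moment R × 1.35 counterclockwise.
Setting net torque to zero: R × 1.35 = 516.9 → R = 383 N.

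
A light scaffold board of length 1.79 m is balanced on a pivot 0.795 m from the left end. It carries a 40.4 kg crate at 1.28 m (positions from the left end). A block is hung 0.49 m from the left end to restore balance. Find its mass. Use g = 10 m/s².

Taking torques about the pivot (at 0.795 m from the left end):
Crate: 40.4 × 10 = 404 N down at 1.28 m → arm 0.485 m, τ = 404 × 0.485 = 195.9 N·m clockwise.
Net moment of known loads = 195.9 N·m clockwise.
An unknown mass m at 0.49 m has arm 0.305 m; its moment is m·g·0.305 counterclockwise.
For rotational equilibrium, m × 10 × 0.305 = 195.9, so m = 195.9 / (10 × 0.305) = 64.2 kg.

m ≈ 64.2 kg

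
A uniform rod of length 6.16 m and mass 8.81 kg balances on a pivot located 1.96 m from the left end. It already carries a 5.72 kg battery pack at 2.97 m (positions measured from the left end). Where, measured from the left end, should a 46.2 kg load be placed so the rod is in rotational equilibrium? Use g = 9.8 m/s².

x ≈ 1.62 m from the left end

Sum moments about the pivot (at 1.96 m from the left end) (the support reaction has zero arm there).
Beam weight: 8.81 × 9.8 = 86.34 N down at 3.08 m → arm 1.12 m, τ = 86.34 × 1.12 = 96.7 N·m clockwise.
Battery pack: 5.72 × 9.8 = 56.06 N down at 2.97 m → arm 1.01 m, τ = 56.06 × 1.01 = 56.62 N·m clockwise.
Net moment of existing loads = 153.3 N·m clockwise.
The load weighs 46.2 × 9.8 = 452.8 N and must supply an equal counterclockwise moment, so its lever arm about the pivot is 153.3 / 452.8 = 0.339 m.
That puts it at 1.96 − 0.339 = 1.62 m from the left end.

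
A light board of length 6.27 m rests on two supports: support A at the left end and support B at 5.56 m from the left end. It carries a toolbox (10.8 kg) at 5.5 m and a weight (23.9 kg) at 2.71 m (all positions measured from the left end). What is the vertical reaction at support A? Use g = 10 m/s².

Choose support B as the axis so its reaction then has zero moment arm.
Toolbox: 10.8 × 10 = 108 N down at 5.5 m → arm 0.06 m, τ = 108 × 0.06 = 6.48 N·m counterclockwise.
Weight: 23.9 × 10 = 239 N down at 2.71 m → arm 2.85 m, τ = 239 × 2.85 = 681.1 N·m counterclockwise.
Net load moment about support B = 687.6 N·m counterclockwise.
Reaction R at support A is upward at 0 m, arm 5.56 m → moment R × 5.56 clockwise.
Setting net torque to zero: R × 5.56 = 687.6 → R = 124 N.

R_A ≈ 124 N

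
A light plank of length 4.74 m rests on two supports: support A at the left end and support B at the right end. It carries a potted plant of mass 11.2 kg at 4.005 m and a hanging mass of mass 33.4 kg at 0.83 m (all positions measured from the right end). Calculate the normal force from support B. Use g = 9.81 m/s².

R_B ≈ 287 N

Sum moments about support A (its reaction then has zero moment arm).
Potted plant: 11.2 × 9.81 = 109.9 N down at 4.005 m → arm 0.735 m, τ = 109.9 × 0.735 = 80.78 N·m clockwise.
Hanging mass: 33.4 × 9.81 = 327.7 N down at 0.83 m → arm 3.91 m, τ = 327.7 × 3.91 = 1281 N·m clockwise.
Net load moment about support A = 1362 N·m clockwise.
Reaction R at support B is upward at 0 m, arm 4.74 m → moment R × 4.74 counterclockwise.
For rotational equilibrium, R × 4.74 = 1362, so R = 287 N.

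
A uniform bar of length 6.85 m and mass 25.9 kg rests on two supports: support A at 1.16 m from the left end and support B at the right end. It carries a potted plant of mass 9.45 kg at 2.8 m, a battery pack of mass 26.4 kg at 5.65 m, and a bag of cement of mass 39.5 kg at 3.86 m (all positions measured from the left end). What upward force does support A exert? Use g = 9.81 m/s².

Choose support B as the axis so its reaction then has zero moment arm.
Beam weight: 25.9 × 9.81 = 254.1 N down at 3.425 m → arm 3.425 m, τ = 254.1 × 3.425 = 870.3 N·m counterclockwise.
Potted plant: 9.45 × 9.81 = 92.7 N down at 2.8 m → arm 4.05 m, τ = 92.7 × 4.05 = 375.4 N·m counterclockwise.
Battery pack: 26.4 × 9.81 = 259 N down at 5.65 m → arm 1.2 m, τ = 259 × 1.2 = 310.8 N·m counterclockwise.
Bag of cement: 39.5 × 9.81 = 387.5 N down at 3.86 m → arm 2.99 m, τ = 387.5 × 2.99 = 1159 N·m counterclockwise.
Net load moment about support B = 2716 N·m counterclockwise.
Reaction R at support A is upward at 1.16 m, arm 5.69 m → moment R × 5.69 clockwise.
Balancing moments: R × 5.69 = 2716, giving R = 477 N.

R_A ≈ 477 N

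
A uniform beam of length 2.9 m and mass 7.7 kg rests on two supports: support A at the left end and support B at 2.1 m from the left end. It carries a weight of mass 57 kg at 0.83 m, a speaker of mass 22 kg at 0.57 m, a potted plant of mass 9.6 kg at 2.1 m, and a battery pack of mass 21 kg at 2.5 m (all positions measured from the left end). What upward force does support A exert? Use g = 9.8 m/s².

R_A ≈ 479 N

Sum moments about support B (its reaction then has zero moment arm).
Beam weight: 7.7 × 9.8 = 75.46 N down at 1.45 m → arm 0.65 m, τ = 75.46 × 0.65 = 49.05 N·m counterclockwise.
Weight: 57 × 9.8 = 558.6 N down at 0.83 m → arm 1.27 m, τ = 558.6 × 1.27 = 709.4 N·m counterclockwise.
Speaker: 22 × 9.8 = 215.6 N down at 0.57 m → arm 1.53 m, τ = 215.6 × 1.53 = 329.9 N·m counterclockwise.
Potted plant: acts at the support B, moment arm 0 → no torque.
Battery pack: 21 × 9.8 = 205.8 N down at 2.5 m → arm 0.4 m, τ = 205.8 × 0.4 = 82.32 N·m clockwise.
Net load moment about support B = 1006 N·m counterclockwise.
Reaction R at support A is upward at 0 m, arm 2.1 m → moment R × 2.1 clockwise.
For rotational equilibrium, R × 2.1 = 1006, so R = 479 N.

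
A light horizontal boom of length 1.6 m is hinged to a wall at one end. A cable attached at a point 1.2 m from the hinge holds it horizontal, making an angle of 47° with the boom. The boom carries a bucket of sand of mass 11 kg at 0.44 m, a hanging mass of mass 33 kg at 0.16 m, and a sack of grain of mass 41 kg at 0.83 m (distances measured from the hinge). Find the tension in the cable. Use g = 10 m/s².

T ≈ 503 N

Take moments about the hinge.
Bucket of sand: 11 × 10 = 110 N down at 0.44 m → arm 0.44 m, τ = 110 × 0.44 = 48.4 N·m clockwise.
Hanging mass: 33 × 10 = 330 N down at 0.16 m → arm 0.16 m, τ = 330 × 0.16 = 52.8 N·m clockwise.
Sack of grain: 41 × 10 = 410 N down at 0.83 m → arm 0.83 m, τ = 410 × 0.83 = 340.3 N·m clockwise.
Total clockwise load moment = 441.5 N·m.
The cable tension T acts at 1.2 m; only its component perpendicular to the boom, T sinθ, produces torque. sin 47° = 0.7314.
Setting net torque to zero: T × 1.2 × 0.7314 = 441.5 → T = 441.5 / 0.8777 = 503 N.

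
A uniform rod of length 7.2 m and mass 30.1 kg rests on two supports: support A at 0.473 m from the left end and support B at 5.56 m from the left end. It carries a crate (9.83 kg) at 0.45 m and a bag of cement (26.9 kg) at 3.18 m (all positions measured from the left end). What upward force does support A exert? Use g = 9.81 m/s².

R_A ≈ 334 N

Taking torques about support B:
Beam weight: 30.1 × 9.81 = 295.3 N down at 3.6 m → arm 1.96 m, τ = 295.3 × 1.96 = 578.8 N·m counterclockwise.
Crate: 9.83 × 9.81 = 96.43 N down at 0.45 m → arm 5.11 m, τ = 96.43 × 5.11 = 492.8 N·m counterclockwise.
Bag of cement: 26.9 × 9.81 = 263.9 N down at 3.18 m → arm 2.38 m, τ = 263.9 × 2.38 = 628.1 N·m counterclockwise.
Net load moment about support B = 1700 N·m counterclockwise.
Reaction R at support A is upward at 0.473 m, arm 5.087 m → moment R × 5.087 clockwise.
Balancing moments: R × 5.087 = 1700, giving R = 334 N.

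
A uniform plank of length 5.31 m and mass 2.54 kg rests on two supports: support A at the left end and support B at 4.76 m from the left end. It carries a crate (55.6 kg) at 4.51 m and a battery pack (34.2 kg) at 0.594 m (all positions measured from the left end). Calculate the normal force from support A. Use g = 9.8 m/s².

Sum moments about support B (its reaction then has zero moment arm).
Beam weight: 2.54 × 9.8 = 24.89 N down at 2.655 m → arm 2.105 m, τ = 24.89 × 2.105 = 52.39 N·m counterclockwise.
Crate: 55.6 × 9.8 = 544.9 N down at 4.51 m → arm 0.25 m, τ = 544.9 × 0.25 = 136.2 N·m counterclockwise.
Battery pack: 34.2 × 9.8 = 335.2 N down at 0.594 m → arm 4.166 m, τ = 335.2 × 4.166 = 1396 N·m counterclockwise.
Net load moment about support B = 1585 N·m counterclockwise.
Reaction R at support A is upward at 0 m, arm 4.76 m → moment R × 4.76 clockwise.
Balancing moments: R × 4.76 = 1585, giving R = 333 N.

R_A ≈ 333 N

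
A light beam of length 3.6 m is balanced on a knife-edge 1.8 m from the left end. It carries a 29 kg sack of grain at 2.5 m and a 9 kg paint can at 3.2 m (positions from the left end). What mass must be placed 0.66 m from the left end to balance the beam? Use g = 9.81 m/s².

m ≈ 28.9 kg

Choose the knife-edge (at 1.8 m from the left end) as the axis so the support reaction has zero arm there.
Sack of grain: 29 × 9.81 = 284.5 N down at 2.5 m → arm 0.7 m, τ = 284.5 × 0.7 = 199.1 N·m clockwise.
Paint can: 9 × 9.81 = 88.29 N down at 3.2 m → arm 1.4 m, τ = 88.29 × 1.4 = 123.6 N·m clockwise.
Net moment of known loads = 322.7 N·m clockwise.
An unknown mass m at 0.66 m has arm 1.14 m; its moment is m·g·1.14 counterclockwise.
Στ = 0 ⇒ m × 9.81 × 1.14 = 322.7 ⇒ m = 322.7 / (9.81 × 1.14) = 28.9 kg.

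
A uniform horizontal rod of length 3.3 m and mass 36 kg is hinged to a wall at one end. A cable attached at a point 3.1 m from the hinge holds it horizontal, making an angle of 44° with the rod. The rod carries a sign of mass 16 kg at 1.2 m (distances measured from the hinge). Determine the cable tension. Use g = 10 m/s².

About the hinge:
Beam weight: 36 × 10 = 360 N down at 1.65 m → arm 1.65 m, τ = 360 × 1.65 = 594 N·m clockwise.
Sign: 16 × 10 = 160 N down at 1.2 m → arm 1.2 m, τ = 160 × 1.2 = 192 N·m clockwise.
Total clockwise load moment = 786 N·m.
The cable tension T acts at 3.1 m; only its component perpendicular to the rod, T sinθ, produces torque. sin 44° = 0.6947.
Στ = 0 ⇒ T × 3.1 × 0.6947 = 786 ⇒ T = 786 / 2.154 = 365 N.

T ≈ 365 N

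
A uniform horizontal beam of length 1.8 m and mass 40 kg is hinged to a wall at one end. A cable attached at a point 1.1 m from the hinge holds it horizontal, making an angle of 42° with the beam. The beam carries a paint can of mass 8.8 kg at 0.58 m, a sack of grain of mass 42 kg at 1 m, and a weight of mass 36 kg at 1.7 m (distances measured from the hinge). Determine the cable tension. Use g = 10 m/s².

Sum moments about the hinge (the unknown hinge reaction has zero arm there).
Beam weight: 40 × 10 = 400 N down at 0.9 m → arm 0.9 m, τ = 400 × 0.9 = 360 N·m clockwise.
Paint can: 8.8 × 10 = 88 N down at 0.58 m → arm 0.58 m, τ = 88 × 0.58 = 51.04 N·m clockwise.
Sack of grain: 42 × 10 = 420 N down at 1 m → arm 1 m, τ = 420 × 1 = 420 N·m clockwise.
Weight: 36 × 10 = 360 N down at 1.7 m → arm 1.7 m, τ = 360 × 1.7 = 612 N·m clockwise.
Total clockwise load moment = 1443 N·m.
The cable tension T acts at 1.1 m; only its component perpendicular to the beam, T sinθ, produces torque. sin 42° = 0.6691.
Balancing moments: T × 1.1 × 0.6691 = 1443, giving T = 1443 / 0.736 = 1960 N.

T ≈ 1960 N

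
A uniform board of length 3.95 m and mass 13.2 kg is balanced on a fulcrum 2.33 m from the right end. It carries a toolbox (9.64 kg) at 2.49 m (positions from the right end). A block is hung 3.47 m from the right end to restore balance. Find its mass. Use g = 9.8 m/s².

Take moments about the fulcrum (at 2.33 m from the right end).
Beam weight: 13.2 × 9.8 = 129.4 N down at 1.975 m → arm 0.355 m, τ = 129.4 × 0.355 = 45.94 N·m clockwise.
Toolbox: 9.64 × 9.8 = 94.47 N down at 2.49 m → arm 0.16 m, τ = 94.47 × 0.16 = 15.12 N·m counterclockwise.
Net moment of known loads = 30.82 N·m clockwise.
An unknown mass m at 3.47 m has arm 1.14 m; its moment is m·g·1.14 counterclockwise.
Balancing moments: m × 9.8 × 1.14 = 30.82, giving m = 30.82 / (9.8 × 1.14) = 2.76 kg.

m ≈ 2.76 kg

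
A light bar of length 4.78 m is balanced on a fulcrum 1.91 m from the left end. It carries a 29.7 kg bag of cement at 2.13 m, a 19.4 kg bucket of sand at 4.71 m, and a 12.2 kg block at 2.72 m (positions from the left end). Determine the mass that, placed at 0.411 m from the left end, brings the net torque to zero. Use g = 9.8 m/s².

m ≈ 47.2 kg

Sum moments about the fulcrum (at 1.91 m from the left end) (the support reaction has zero arm there).
Bag of cement: 29.7 × 9.8 = 291.1 N down at 2.13 m → arm 0.22 m, τ = 291.1 × 0.22 = 64.04 N·m clockwise.
Bucket of sand: 19.4 × 9.8 = 190.1 N down at 4.71 m → arm 2.8 m, τ = 190.1 × 2.8 = 532.3 N·m clockwise.
Block: 12.2 × 9.8 = 119.6 N down at 2.72 m → arm 0.81 m, τ = 119.6 × 0.81 = 96.88 N·m clockwise.
Net moment of known loads = 693.2 N·m clockwise.
An unknown mass m at 0.411 m has arm 1.499 m; its moment is m·g·1.499 counterclockwise.
Balancing moments: m × 9.8 × 1.499 = 693.2, giving m = 693.2 / (9.8 × 1.499) = 47.2 kg.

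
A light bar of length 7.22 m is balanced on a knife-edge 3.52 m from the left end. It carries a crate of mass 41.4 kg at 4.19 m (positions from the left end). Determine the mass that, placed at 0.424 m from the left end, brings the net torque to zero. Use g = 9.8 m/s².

About the knife-edge (at 3.52 m from the left end):
Crate: 41.4 × 9.8 = 405.7 N down at 4.19 m → arm 0.67 m, τ = 405.7 × 0.67 = 271.8 N·m clockwise.
Net moment of known loads = 271.8 N·m clockwise.
An unknown mass m at 0.424 m has arm 3.096 m; its moment is m·g·3.096 counterclockwise.
Στ = 0 ⇒ m × 9.8 × 3.096 = 271.8 ⇒ m = 271.8 / (9.8 × 3.096) = 8.96 kg.

m ≈ 8.96 kg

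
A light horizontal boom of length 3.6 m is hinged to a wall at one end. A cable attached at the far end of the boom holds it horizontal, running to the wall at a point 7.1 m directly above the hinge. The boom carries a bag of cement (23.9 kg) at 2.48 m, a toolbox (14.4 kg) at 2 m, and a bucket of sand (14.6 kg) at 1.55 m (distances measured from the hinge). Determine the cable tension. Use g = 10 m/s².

Choose the hinge as the axis so the unknown hinge reaction has zero arm there.
Bag of cement: 23.9 × 10 = 239 N down at 2.48 m → arm 2.48 m, τ = 239 × 2.48 = 592.7 N·m clockwise.
Toolbox: 14.4 × 10 = 144 N down at 2 m → arm 2 m, τ = 144 × 2 = 288 N·m clockwise.
Bucket of sand: 14.6 × 10 = 146 N down at 1.55 m → arm 1.55 m, τ = 146 × 1.55 = 226.3 N·m clockwise.
Total clockwise load moment = 1107 N·m.
The cable tension T acts at 3.6 m; only its component perpendicular to the boom, T sinθ, produces torque. sinθ = h/√(h²+d²) = 7.1/√(7.1²+3.6²) = 0.8919.
Setting net torque to zero: T × 3.6 × 0.8919 = 1107 → T = 1107 / 3.211 = 345 N.

T ≈ 345 N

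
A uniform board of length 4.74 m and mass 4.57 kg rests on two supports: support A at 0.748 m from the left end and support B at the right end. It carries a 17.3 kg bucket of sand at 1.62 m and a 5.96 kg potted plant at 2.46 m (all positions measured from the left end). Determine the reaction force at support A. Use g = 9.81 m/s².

Taking torques about support B:
Beam weight: 4.57 × 9.81 = 44.83 N down at 2.37 m → arm 2.37 m, τ = 44.83 × 2.37 = 106.2 N·m counterclockwise.
Bucket of sand: 17.3 × 9.81 = 169.7 N down at 1.62 m → arm 3.12 m, τ = 169.7 × 3.12 = 529.5 N·m counterclockwise.
Potted plant: 5.96 × 9.81 = 58.47 N down at 2.46 m → arm 2.28 m, τ = 58.47 × 2.28 = 133.3 N·m counterclockwise.
Net load moment about support B = 769 N·m counterclockwise.
Reaction R at support A is upward at 0.748 m, arm 3.992 m → moment R × 3.992 clockwise.
Balancing moments: R × 3.992 = 769, giving R = 193 N.

R_A ≈ 193 N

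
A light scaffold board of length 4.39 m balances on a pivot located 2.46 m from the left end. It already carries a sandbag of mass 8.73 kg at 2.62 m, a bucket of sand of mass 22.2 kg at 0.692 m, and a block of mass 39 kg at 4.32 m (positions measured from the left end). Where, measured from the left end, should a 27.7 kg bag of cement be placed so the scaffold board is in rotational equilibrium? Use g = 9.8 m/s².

Sum moments about the pivot (at 2.46 m from the left end) (the support reaction has zero arm there).
Sandbag: 8.73 × 9.8 = 85.55 N down at 2.62 m → arm 0.16 m, τ = 85.55 × 0.16 = 13.69 N·m clockwise.
Bucket of sand: 22.2 × 9.8 = 217.6 N down at 0.692 m → arm 1.768 m, τ = 217.6 × 1.768 = 384.7 N·m counterclockwise.
Block: 39 × 9.8 = 382.2 N down at 4.32 m → arm 1.86 m, τ = 382.2 × 1.86 = 710.9 N·m clockwise.
Net moment of existing loads = 339.9 N·m clockwise.
The bag of cement weighs 27.7 × 9.8 = 271.5 N and must supply an equal counterclockwise moment, so its lever arm about the pivot is 339.9 / 271.5 = 1.25 m.
That puts it at 2.46 − 1.25 = 1.21 m from the left end.

x ≈ 1.21 m from the left end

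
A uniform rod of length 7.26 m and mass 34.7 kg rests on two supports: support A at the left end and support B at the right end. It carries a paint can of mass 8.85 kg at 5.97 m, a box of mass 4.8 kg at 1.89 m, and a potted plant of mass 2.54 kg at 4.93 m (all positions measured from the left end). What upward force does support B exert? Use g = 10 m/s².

R_B ≈ 276 N

About support A:
Beam weight: 34.7 × 10 = 347 N down at 3.63 m → arm 3.63 m, τ = 347 × 3.63 = 1260 N·m clockwise.
Paint can: 8.85 × 10 = 88.5 N down at 5.97 m → arm 5.97 m, τ = 88.5 × 5.97 = 528.3 N·m clockwise.
Box: 4.8 × 10 = 48 N down at 1.89 m → arm 1.89 m, τ = 48 × 1.89 = 90.72 N·m clockwise.
Potted plant: 2.54 × 10 = 25.4 N down at 4.93 m → arm 4.93 m, τ = 25.4 × 4.93 = 125.2 N·m clockwise.
Net load moment about support A = 2004 N·m clockwise.
Reaction R at support B is upward at 7.26 m, arm 7.26 m → moment R × 7.26 counterclockwise.
For rotational equilibrium, R × 7.26 = 2004, so R = 276 N.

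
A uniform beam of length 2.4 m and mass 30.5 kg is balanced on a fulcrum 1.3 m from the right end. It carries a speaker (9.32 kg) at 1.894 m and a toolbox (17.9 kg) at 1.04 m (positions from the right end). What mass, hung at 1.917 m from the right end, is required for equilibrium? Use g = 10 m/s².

Sum moments about the fulcrum (at 1.3 m from the right end) (the support reaction has zero arm there).
Beam weight: 30.5 × 10 = 305 N down at 1.2 m → arm 0.1 m, τ = 305 × 0.1 = 30.5 N·m clockwise.
Speaker: 9.32 × 10 = 93.2 N down at 1.894 m → arm 0.594 m, τ = 93.2 × 0.594 = 55.36 N·m counterclockwise.
Toolbox: 17.9 × 10 = 179 N down at 1.04 m → arm 0.26 m, τ = 179 × 0.26 = 46.54 N·m clockwise.
Net moment of known loads = 21.68 N·m clockwise.
An unknown mass m at 1.917 m has arm 0.617 m; its moment is m·g·0.617 counterclockwise.
Στ = 0 ⇒ m × 10 × 0.617 = 21.68 ⇒ m = 21.68 / (10 × 0.617) = 3.51 kg.

m ≈ 3.51 kg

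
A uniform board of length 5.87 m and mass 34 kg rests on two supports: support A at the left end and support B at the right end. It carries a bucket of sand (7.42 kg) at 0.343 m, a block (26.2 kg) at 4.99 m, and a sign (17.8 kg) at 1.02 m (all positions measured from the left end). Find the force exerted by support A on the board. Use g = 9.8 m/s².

Taking torques about support B:
Beam weight: 34 × 9.8 = 333.2 N down at 2.935 m → arm 2.935 m, τ = 333.2 × 2.935 = 977.9 N·m counterclockwise.
Bucket of sand: 7.42 × 9.8 = 72.72 N down at 0.343 m → arm 5.527 m, τ = 72.72 × 5.527 = 401.9 N·m counterclockwise.
Block: 26.2 × 9.8 = 256.8 N down at 4.99 m → arm 0.88 m, τ = 256.8 × 0.88 = 226 N·m counterclockwise.
Sign: 17.8 × 9.8 = 174.4 N down at 1.02 m → arm 4.85 m, τ = 174.4 × 4.85 = 845.8 N·m counterclockwise.
Net load moment about support B = 2452 N·m counterclockwise.
Reaction R at support A is upward at 0 m, arm 5.87 m → moment R × 5.87 clockwise.
Setting net torque to zero: R × 5.87 = 2452 → R = 418 N.

R_A ≈ 418 N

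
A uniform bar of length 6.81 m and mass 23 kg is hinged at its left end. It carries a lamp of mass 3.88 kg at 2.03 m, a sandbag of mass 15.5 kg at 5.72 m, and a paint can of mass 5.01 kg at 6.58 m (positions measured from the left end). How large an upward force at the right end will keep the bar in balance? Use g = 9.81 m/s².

F ≈ 299 N

Taking torques about the left end:
Beam weight: 23 × 9.81 = 225.6 N down at 3.405 m → arm 3.405 m, τ = 225.6 × 3.405 = 768.2 N·m clockwise.
Lamp: 3.88 × 9.81 = 38.06 N down at 2.03 m → arm 2.03 m, τ = 38.06 × 2.03 = 77.26 N·m clockwise.
Sandbag: 15.5 × 9.81 = 152.1 N down at 5.72 m → arm 5.72 m, τ = 152.1 × 5.72 = 870 N·m clockwise.
Paint can: 5.01 × 9.81 = 49.15 N down at 6.58 m → arm 6.58 m, τ = 49.15 × 6.58 = 323.4 N·m clockwise.
Net moment of the loads = 2039 N·m clockwise.
The upward force F acts at the right end, arm 6.81 m, giving F × 6.81 counterclockwise.
Setting net torque to zero: F × 6.81 = 2039 → F = 2039 / 6.81 = 299 N.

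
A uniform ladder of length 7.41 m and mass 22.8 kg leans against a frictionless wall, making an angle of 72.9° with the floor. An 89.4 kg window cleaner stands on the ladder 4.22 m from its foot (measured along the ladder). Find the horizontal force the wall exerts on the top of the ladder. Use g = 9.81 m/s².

About the foot of the ladder:
Ladder weight 22.8×9.81 = 223.7 N acts at 3.705 m along the ladder; its horizontal arm is 3.705·cos72.9° = 1.089 m → τ = 243.6 N·m clockwise.
Window cleaner: 89.4×9.81 = 877 N at 4.22 m → arm 1.241 m → τ = 1088 N·m clockwise.
Wall normal N acts horizontally at the top; its moment arm is the height L sinθ = 7.41·sin72.9° = 7.082 m, counterclockwise.
Setting net torque to zero: N × 7.082 = 1332 → N = 188 N.

N_wall ≈ 188 N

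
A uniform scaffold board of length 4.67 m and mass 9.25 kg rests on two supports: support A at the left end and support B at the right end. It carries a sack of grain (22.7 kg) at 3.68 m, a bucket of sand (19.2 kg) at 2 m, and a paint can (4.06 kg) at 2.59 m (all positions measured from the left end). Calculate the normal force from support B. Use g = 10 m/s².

Sum moments about support A (its reaction then has zero moment arm).
Beam weight: 9.25 × 10 = 92.5 N down at 2.335 m → arm 2.335 m, τ = 92.5 × 2.335 = 216 N·m clockwise.
Sack of grain: 22.7 × 10 = 227 N down at 3.68 m → arm 3.68 m, τ = 227 × 3.68 = 835.4 N·m clockwise.
Bucket of sand: 19.2 × 10 = 192 N down at 2 m → arm 2 m, τ = 192 × 2 = 384 N·m clockwise.
Paint can: 4.06 × 10 = 40.6 N down at 2.59 m → arm 2.59 m, τ = 40.6 × 2.59 = 105.2 N·m clockwise.
Net load moment about support A = 1541 N·m clockwise.
Reaction R at support B is upward at 4.67 m, arm 4.67 m → moment R × 4.67 counterclockwise.
For rotational equilibrium, R × 4.67 = 1541, so R = 330 N.

R_B ≈ 330 N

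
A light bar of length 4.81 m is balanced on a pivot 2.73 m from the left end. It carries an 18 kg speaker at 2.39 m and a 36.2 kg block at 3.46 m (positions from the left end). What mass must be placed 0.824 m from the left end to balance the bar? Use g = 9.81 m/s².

m ≈ 10.7 kg

Taking torques about the pivot (at 2.73 m from the left end):
Speaker: 18 × 9.81 = 176.6 N down at 2.39 m → arm 0.34 m, τ = 176.6 × 0.34 = 60.04 N·m counterclockwise.
Block: 36.2 × 9.81 = 355.1 N down at 3.46 m → arm 0.73 m, τ = 355.1 × 0.73 = 259.2 N·m clockwise.
Net moment of known loads = 199.2 N·m clockwise.
An unknown mass m at 0.824 m has arm 1.906 m; its moment is m·g·1.906 counterclockwise.
For rotational equilibrium, m × 9.81 × 1.906 = 199.2, so m = 199.2 / (9.81 × 1.906) = 10.7 kg.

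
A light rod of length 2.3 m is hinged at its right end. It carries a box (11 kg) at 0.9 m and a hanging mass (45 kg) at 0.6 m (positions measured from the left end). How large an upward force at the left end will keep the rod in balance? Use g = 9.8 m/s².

Choose the right end as the axis so the unknown pivot reaction has zero arm there.
Box: 11 × 9.8 = 107.8 N down at 0.9 m → arm 1.4 m, τ = 107.8 × 1.4 = 150.9 N·m counterclockwise.
Hanging mass: 45 × 9.8 = 441 N down at 0.6 m → arm 1.7 m, τ = 441 × 1.7 = 749.7 N·m counterclockwise.
Net moment of the loads = 900.6 N·m counterclockwise.
The upward force F acts at the left end, arm 2.3 m, giving F × 2.3 clockwise.
Balancing moments: F × 2.3 = 900.6, giving F = 900.6 / 2.3 = 392 N.

F ≈ 392 N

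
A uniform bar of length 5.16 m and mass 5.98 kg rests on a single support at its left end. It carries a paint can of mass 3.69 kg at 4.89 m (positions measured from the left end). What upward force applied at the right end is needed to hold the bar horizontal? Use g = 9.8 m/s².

F ≈ 63.6 N

About the left end:
Beam weight: 5.98 × 9.8 = 58.6 N down at 2.58 m → arm 2.58 m, τ = 58.6 × 2.58 = 151.2 N·m clockwise.
Paint can: 3.69 × 9.8 = 36.16 N down at 4.89 m → arm 4.89 m, τ = 36.16 × 4.89 = 176.8 N·m clockwise.
Net moment of the loads = 328 N·m clockwise.
The upward force F acts at the right end, arm 5.16 m, giving F × 5.16 counterclockwise.
Στ = 0 ⇒ F × 5.16 = 328 ⇒ F = 328 / 5.16 = 63.6 N.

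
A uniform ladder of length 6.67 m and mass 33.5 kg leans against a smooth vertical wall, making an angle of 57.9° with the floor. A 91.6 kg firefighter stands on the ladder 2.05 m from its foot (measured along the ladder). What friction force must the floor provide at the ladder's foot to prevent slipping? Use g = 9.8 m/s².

f ≈ 276 N

Sum moments about the foot of the ladder (the floor normal and friction both act there and drop out).
Ladder weight 33.5×9.8 = 328.3 N acts at 3.335 m along the ladder; its horizontal arm is 3.335·cos57.9° = 1.772 m → τ = 581.7 N·m clockwise.
Firefighter: 91.6×9.8 = 897.7 N at 2.05 m → arm 1.089 m → τ = 977.6 N·m clockwise.
Wall normal N acts horizontally at the top; its moment arm is the height L sinθ = 6.67·sin57.9° = 5.65 m, counterclockwise.
Στ = 0 ⇒ N × 5.65 = 1559 ⇒ N = 276 N.
ΣFx = 0: friction at the foot balances the wall's push, so f = N_wall = 276 N.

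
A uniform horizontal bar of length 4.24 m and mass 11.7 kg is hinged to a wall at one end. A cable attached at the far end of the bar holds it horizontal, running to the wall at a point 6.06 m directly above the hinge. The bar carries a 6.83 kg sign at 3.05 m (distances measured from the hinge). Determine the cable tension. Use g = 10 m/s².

T ≈ 131 N

Choose the hinge as the axis so the unknown hinge reaction has zero arm there.
Beam weight: 11.7 × 10 = 117 N down at 2.12 m → arm 2.12 m, τ = 117 × 2.12 = 248 N·m clockwise.
Sign: 6.83 × 10 = 68.3 N down at 3.05 m → arm 3.05 m, τ = 68.3 × 3.05 = 208.3 N·m clockwise.
Total clockwise load moment = 456.3 N·m.
The cable tension T acts at 4.24 m; only its component perpendicular to the bar, T sinθ, produces torque. sinθ = h/√(h²+d²) = 6.06/√(6.06²+4.24²) = 0.8194.
Στ = 0 ⇒ T × 4.24 × 0.8194 = 456.3 ⇒ T = 456.3 / 3.474 = 131 N.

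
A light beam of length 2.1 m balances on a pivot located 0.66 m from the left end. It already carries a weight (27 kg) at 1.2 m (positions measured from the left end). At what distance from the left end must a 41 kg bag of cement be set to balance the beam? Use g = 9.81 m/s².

x ≈ 0.304 m from the left end

Choose the pivot (at 0.66 m from the left end) as the axis so the support reaction has zero arm there.
Weight: 27 × 9.81 = 264.9 N down at 1.2 m → arm 0.54 m, τ = 264.9 × 0.54 = 143 N·m clockwise.
Net moment of existing loads = 143 N·m clockwise.
The bag of cement weighs 41 × 9.81 = 402.2 N and must supply an equal counterclockwise moment, so its lever arm about the pivot is 143 / 402.2 = 0.356 m.
That puts it at 0.66 − 0.356 = 0.304 m from the left end.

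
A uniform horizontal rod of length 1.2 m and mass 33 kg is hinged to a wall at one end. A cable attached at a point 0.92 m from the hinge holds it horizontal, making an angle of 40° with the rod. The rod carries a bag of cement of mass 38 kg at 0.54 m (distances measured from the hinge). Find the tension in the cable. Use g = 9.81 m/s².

About the hinge:
Beam weight: 33 × 9.81 = 323.7 N down at 0.6 m → arm 0.6 m, τ = 323.7 × 0.6 = 194.2 N·m clockwise.
Bag of cement: 38 × 9.81 = 372.8 N down at 0.54 m → arm 0.54 m, τ = 372.8 × 0.54 = 201.3 N·m clockwise.
Total clockwise load moment = 395.5 N·m.
The cable tension T acts at 0.92 m; only its component perpendicular to the rod, T sinθ, produces torque. sin 40° = 0.6428.
For rotational equilibrium, T × 0.92 × 0.6428 = 395.5, so T = 395.5 / 0.5914 = 669 N.

T ≈ 669 N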